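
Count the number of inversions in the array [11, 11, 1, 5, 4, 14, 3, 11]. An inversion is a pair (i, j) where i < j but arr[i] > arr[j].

Finding inversions in [11, 11, 1, 5, 4, 14, 3, 11]:

(0, 2): arr[0]=11 > arr[2]=1
(0, 3): arr[0]=11 > arr[3]=5
(0, 4): arr[0]=11 > arr[4]=4
(0, 6): arr[0]=11 > arr[6]=3
(1, 2): arr[1]=11 > arr[2]=1
(1, 3): arr[1]=11 > arr[3]=5
(1, 4): arr[1]=11 > arr[4]=4
(1, 6): arr[1]=11 > arr[6]=3
(3, 4): arr[3]=5 > arr[4]=4
(3, 6): arr[3]=5 > arr[6]=3
(4, 6): arr[4]=4 > arr[6]=3
(5, 6): arr[5]=14 > arr[6]=3
(5, 7): arr[5]=14 > arr[7]=11

Total inversions: 13

The array has 13 inversion(s): (0,2), (0,3), (0,4), (0,6), (1,2), (1,3), (1,4), (1,6), (3,4), (3,6), (4,6), (5,6), (5,7). Each pair (i,j) satisfies i < j and arr[i] > arr[j].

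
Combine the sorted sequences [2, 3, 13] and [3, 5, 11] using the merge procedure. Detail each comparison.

Merging process:

Compare 2 vs 3: take 2 from left. Merged: [2]
Compare 3 vs 3: take 3 from left. Merged: [2, 3]
Compare 13 vs 3: take 3 from right. Merged: [2, 3, 3]
Compare 13 vs 5: take 5 from right. Merged: [2, 3, 3, 5]
Compare 13 vs 11: take 11 from right. Merged: [2, 3, 3, 5, 11]
Append remaining from left: [13]. Merged: [2, 3, 3, 5, 11, 13]

Final merged array: [2, 3, 3, 5, 11, 13]
Total comparisons: 5

The merged array is [2, 3, 3, 5, 11, 13], requiring 5 comparisons. The merge step runs in O(n) time where n is the total number of elements.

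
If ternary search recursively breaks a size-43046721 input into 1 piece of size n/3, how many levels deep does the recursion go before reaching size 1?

For divide and conquer with division factor 3:

Problem sizes at each level:
Level 0: 43046721
Level 1: 14348907
Level 2: 4782969
Level 3: 1594323
Level 4: 531441
Level 5: 177147
Level 6: 59049
Level 7: 19683
Level 8: 6561
Level 9: 2187
Level 10: 729
Level 11: 243
Level 12: 81
Level 13: 27
Level 14: 9
Level 15: 3
Level 16: 1

The root is level 0 and the size-1 base case is level 16 (the tree spans levels 0 through 16, i.e. 17 levels counting the root), so the depth is the number of divisions: log_3(43046721) = 16

The recursion tree depth is log_3(43046721) = 16. At each level, the problem size is divided by 3, so it takes 16 divisions to reduce to a base case of size 1. The algorithm makes 1 recursive call at each level.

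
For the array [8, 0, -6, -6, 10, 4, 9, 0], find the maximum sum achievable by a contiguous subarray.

Using Kadane's algorithm on [8, 0, -6, -6, 10, 4, 9, 0]:

Scanning through the array:
Position 1 (value 0): max_ending_here = 8, max_so_far = 8
Position 2 (value -6): max_ending_here = 2, max_so_far = 8
Position 3 (value -6): max_ending_here = -4, max_so_far = 8
Position 4 (value 10): max_ending_here = 10, max_so_far = 10
Position 5 (value 4): max_ending_here = 14, max_so_far = 14
Position 6 (value 9): max_ending_here = 23, max_so_far = 23
Position 7 (value 0): max_ending_here = 23, max_so_far = 23

Maximum subarray: [10, 4, 9]
Maximum sum: 23

The maximum subarray is [10, 4, 9] with sum 23. This subarray runs from index 4 to index 6.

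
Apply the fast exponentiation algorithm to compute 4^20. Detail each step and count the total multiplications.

Computing 4^20 by squaring (build up from 4^1; each line after the first costs one multiplication):

4^1 = 4
4^2 = (4^1)^2 = 4^2 = 16
4^4 = (4^2)^2 = 16^2 = 256
4^5 = 4 * 4^4 = 4 * 256 = 1024
4^10 = (4^5)^2 = 1024^2 = 1048576
4^20 = (4^10)^2 = 1048576^2 = 1099511627776

Result: 1099511627776
Multiplications needed: 5 (5 lines after 4^1)

4^20 = 1099511627776. Using exponentiation by squaring, this requires 5 multiplications. The key idea: if the exponent is even, square the half-power; if odd, multiply by the base once.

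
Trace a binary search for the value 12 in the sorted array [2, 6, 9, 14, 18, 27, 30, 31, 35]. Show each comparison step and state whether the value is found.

Binary search for 12 in [2, 6, 9, 14, 18, 27, 30, 31, 35]:

lo=0, hi=8, mid=4, arr[mid]=18 -> 18 > 12, search left half
lo=0, hi=3, mid=1, arr[mid]=6 -> 6 < 12, search right half
lo=2, hi=3, mid=2, arr[mid]=9 -> 9 < 12, search right half
lo=3, hi=3, mid=3, arr[mid]=14 -> 14 > 12, search left half
lo=3 > hi=2, target 12 not found

Binary search determines that 12 is not in the array after 4 comparisons. The search space was exhausted without finding the target.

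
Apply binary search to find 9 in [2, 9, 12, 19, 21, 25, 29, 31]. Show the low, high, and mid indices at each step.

Binary search for 9 in [2, 9, 12, 19, 21, 25, 29, 31]:

lo=0, hi=7, mid=3, arr[mid]=19 -> 19 > 9, search left half
lo=0, hi=2, mid=1, arr[mid]=9 -> Found target at index 1!

Binary search finds 9 at index 1 after 2 comparisons. The search repeatedly halves the search space by comparing with the middle element.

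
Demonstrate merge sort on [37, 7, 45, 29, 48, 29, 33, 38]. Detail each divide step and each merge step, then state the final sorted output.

Merge sort trace:

Split: [37, 7, 45, 29, 48, 29, 33, 38] -> [37, 7, 45, 29] and [48, 29, 33, 38]
  Split: [37, 7, 45, 29] -> [37, 7] and [45, 29]
    Split: [37, 7] -> [37] and [7]
    Merge: [37] + [7] -> [7, 37]
    Split: [45, 29] -> [45] and [29]
    Merge: [45] + [29] -> [29, 45]
  Merge: [7, 37] + [29, 45] -> [7, 29, 37, 45]
  Split: [48, 29, 33, 38] -> [48, 29] and [33, 38]
    Split: [48, 29] -> [48] and [29]
    Merge: [48] + [29] -> [29, 48]
    Split: [33, 38] -> [33] and [38]
    Merge: [33] + [38] -> [33, 38]
  Merge: [29, 48] + [33, 38] -> [29, 33, 38, 48]
Merge: [7, 29, 37, 45] + [29, 33, 38, 48] -> [7, 29, 29, 33, 37, 38, 45, 48]

Final sorted array: [7, 29, 29, 33, 37, 38, 45, 48]

The merge sort proceeds by recursively splitting the array and merging sorted halves.
After all merges, the sorted array is [7, 29, 29, 33, 37, 38, 45, 48].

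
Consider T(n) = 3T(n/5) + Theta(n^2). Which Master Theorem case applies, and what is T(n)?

Master Theorem for T(n) = 3T(n/5) + O(n^2):

a = 3, b = 5, c = 2
log_b(a) = log_5(3) = 0.6826

Case 3: c = 2 > log_5(3) = 0.6826
T(n) = O(n^2) = O(n^2)

For T(n) = 3T(n/5) + O(n^2): log_5(3) = 0.6826. This is Case 3 of the Master Theorem (c > log_b(a), work dominated by root), giving O(n^2).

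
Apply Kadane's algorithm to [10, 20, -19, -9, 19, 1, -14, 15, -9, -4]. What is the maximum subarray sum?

Using Kadane's algorithm on [10, 20, -19, -9, 19, 1, -14, 15, -9, -4]:

Scanning through the array:
Position 1 (value 20): max_ending_here = 30, max_so_far = 30
Position 2 (value -19): max_ending_here = 11, max_so_far = 30
Position 3 (value -9): max_ending_here = 2, max_so_far = 30
Position 4 (value 19): max_ending_here = 21, max_so_far = 30
Position 5 (value 1): max_ending_here = 22, max_so_far = 30
Position 6 (value -14): max_ending_here = 8, max_so_far = 30
Position 7 (value 15): max_ending_here = 23, max_so_far = 30
Position 8 (value -9): max_ending_here = 14, max_so_far = 30
Position 9 (value -4): max_ending_here = 10, max_so_far = 30

Maximum subarray: [10, 20]
Maximum sum: 30

The maximum subarray is [10, 20] with sum 30. This subarray runs from index 0 to index 1.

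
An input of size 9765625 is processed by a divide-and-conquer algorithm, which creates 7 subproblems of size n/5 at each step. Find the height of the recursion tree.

For divide and conquer with division factor 5:

Problem sizes at each level:
Level 0: 9765625
Level 1: 1953125
Level 2: 390625
Level 3: 78125
Level 4: 15625
Level 5: 3125
Level 6: 625
Level 7: 125
Level 8: 25
Level 9: 5
Level 10: 1

The root is level 0 and the size-1 base case is level 10 (the tree spans levels 0 through 10, i.e. 11 levels counting the root), so the depth is the number of divisions: log_5(9765625) = 10

The recursion tree depth is log_5(9765625) = 10. At each level, the problem size is divided by 5, so it takes 10 divisions to reduce to a base case of size 1. The algorithm makes 7 recursive calls at each level.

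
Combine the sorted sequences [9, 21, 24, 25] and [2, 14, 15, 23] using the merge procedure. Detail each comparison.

Merging process:

Compare 9 vs 2: take 2 from right. Merged: [2]
Compare 9 vs 14: take 9 from left. Merged: [2, 9]
Compare 21 vs 14: take 14 from right. Merged: [2, 9, 14]
Compare 21 vs 15: take 15 from right. Merged: [2, 9, 14, 15]
Compare 21 vs 23: take 21 from left. Merged: [2, 9, 14, 15, 21]
Compare 24 vs 23: take 23 from right. Merged: [2, 9, 14, 15, 21, 23]
Append remaining from left: [24, 25]. Merged: [2, 9, 14, 15, 21, 23, 24, 25]

Final merged array: [2, 9, 14, 15, 21, 23, 24, 25]
Total comparisons: 6

The merged array is [2, 9, 14, 15, 21, 23, 24, 25], requiring 6 comparisons. The merge step runs in O(n) time where n is the total number of elements.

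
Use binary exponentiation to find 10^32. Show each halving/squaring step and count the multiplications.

Computing 10^32 by squaring (build up from 10^1; each line after the first costs one multiplication):

10^1 = 10
10^2 = (10^1)^2 = 10^2 = 100
10^4 = (10^2)^2 = 100^2 = 10000
10^8 = (10^4)^2 = 10000^2 = 100000000
10^16 = (10^8)^2 = 100000000^2 = 10000000000000000
10^32 = (10^16)^2 = 10000000000000000^2 = 100000000000000000000000000000000

Result: 100000000000000000000000000000000
Multiplications needed: 5 (5 lines after 10^1)

10^32 = 100000000000000000000000000000000. Using exponentiation by squaring, this requires 5 multiplications. The key idea: if the exponent is even, square the half-power; if odd, multiply by the base once.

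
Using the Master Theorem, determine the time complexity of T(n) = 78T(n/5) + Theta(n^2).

Master Theorem for T(n) = 78T(n/5) + O(n^2):

a = 78, b = 5, c = 2
log_b(a) = log_5(78) = 2.7070

Case 1: c = 2 < log_5(78) = 2.7070
T(n) = O(n^(log_5 78))

For T(n) = 78T(n/5) + O(n^2): log_5(78) = 2.7070. This is Case 1 of the Master Theorem (c < log_b(a), work dominated by leaves), giving O(n^(log_5 78)).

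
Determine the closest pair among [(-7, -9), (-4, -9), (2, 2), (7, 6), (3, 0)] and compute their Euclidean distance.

Computing all pairwise distances among 5 points:

d((-7, -9), (-4, -9)) = 3.0
d((-7, -9), (2, 2)) = 14.2127
d((-7, -9), (7, 6)) = 20.5183
d((-7, -9), (3, 0)) = 13.4536
d((-4, -9), (2, 2)) = 12.53
d((-4, -9), (7, 6)) = 18.6011
d((-4, -9), (3, 0)) = 11.4018
d((2, 2), (7, 6)) = 6.4031
d((2, 2), (3, 0)) = 2.2361 <-- minimum
d((7, 6), (3, 0)) = 7.2111

Closest pair: (2, 2) and (3, 0) with distance 2.2361

The closest pair is (2, 2) and (3, 0) with Euclidean distance 2.2361. For 5 points, brute-force pairwise comparison is shown above. For large n, the divide-and-conquer algorithm (sort by x, recurse on halves, check the dividing strip) achieves O(n log n).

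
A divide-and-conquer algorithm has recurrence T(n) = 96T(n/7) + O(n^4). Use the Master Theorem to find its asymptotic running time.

Master Theorem for T(n) = 96T(n/7) + O(n^4):

a = 96, b = 7, c = 4
log_b(a) = log_7(96) = 2.3456

Case 3: c = 4 > log_7(96) = 2.3456
T(n) = O(n^4) = O(n^4)

For T(n) = 96T(n/7) + O(n^4): log_7(96) = 2.3456. This is Case 3 of the Master Theorem (c > log_b(a), work dominated by root), giving O(n^4).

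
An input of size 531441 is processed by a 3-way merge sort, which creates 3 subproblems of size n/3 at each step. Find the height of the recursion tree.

For divide and conquer with division factor 3:

Problem sizes at each level:
Level 0: 531441
Level 1: 177147
Level 2: 59049
Level 3: 19683
Level 4: 6561
Level 5: 2187
Level 6: 729
Level 7: 243
Level 8: 81
Level 9: 27
Level 10: 9
Level 11: 3
Level 12: 1

The root is level 0 and the size-1 base case is level 12 (the tree spans levels 0 through 12, i.e. 13 levels counting the root), so the depth is the number of divisions: log_3(531441) = 12

The recursion tree depth is log_3(531441) = 12. At each level, the problem size is divided by 3, so it takes 12 divisions to reduce to a base case of size 1. The algorithm makes 3 recursive calls at each level.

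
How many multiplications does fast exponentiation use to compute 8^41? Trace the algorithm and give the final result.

Computing 8^41 by squaring (build up from 8^1; each line after the first costs one multiplication):

8^1 = 8
8^2 = (8^1)^2 = 8^2 = 64
8^4 = (8^2)^2 = 64^2 = 4096
8^5 = 8 * 8^4 = 8 * 4096 = 32768
8^10 = (8^5)^2 = 32768^2 = 1073741824
8^20 = (8^10)^2 = 1073741824^2 = 1152921504606846976
8^40 = (8^20)^2 = 1152921504606846976^2 = 1329227995784915872903807060280344576
8^41 = 8 * 8^40 = 8 * 1329227995784915872903807060280344576 = 10633823966279326983230456482242756608

Result: 10633823966279326983230456482242756608
Multiplications needed: 7 (7 lines after 8^1)

8^41 = 10633823966279326983230456482242756608. Using exponentiation by squaring, this requires 7 multiplications. The key idea: if the exponent is even, square the half-power; if odd, multiply by the base once.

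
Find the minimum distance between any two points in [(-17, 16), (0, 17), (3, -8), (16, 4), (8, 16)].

Computing all pairwise distances among 5 points:

d((-17, 16), (0, 17)) = 17.0294
d((-17, 16), (3, -8)) = 31.241
d((-17, 16), (16, 4)) = 35.1141
d((-17, 16), (8, 16)) = 25.0
d((0, 17), (3, -8)) = 25.1794
d((0, 17), (16, 4)) = 20.6155
d((0, 17), (8, 16)) = 8.0623 <-- minimum
d((3, -8), (16, 4)) = 17.6918
d((3, -8), (8, 16)) = 24.5153
d((16, 4), (8, 16)) = 14.4222

Closest pair: (0, 17) and (8, 16) with distance 8.0623

The closest pair is (0, 17) and (8, 16) with Euclidean distance 8.0623. For 5 points, brute-force pairwise comparison is shown above. For large n, the divide-and-conquer algorithm (sort by x, recurse on halves, check the dividing strip) achieves O(n log n).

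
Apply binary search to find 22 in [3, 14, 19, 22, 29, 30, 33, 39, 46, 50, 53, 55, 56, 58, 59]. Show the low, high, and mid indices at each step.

Binary search for 22 in [3, 14, 19, 22, 29, 30, 33, 39, 46, 50, 53, 55, 56, 58, 59]:

lo=0, hi=14, mid=7, arr[mid]=39 -> 39 > 22, search left half
lo=0, hi=6, mid=3, arr[mid]=22 -> Found target at index 3!

Binary search finds 22 at index 3 after 2 comparisons. The search repeatedly halves the search space by comparing with the middle element.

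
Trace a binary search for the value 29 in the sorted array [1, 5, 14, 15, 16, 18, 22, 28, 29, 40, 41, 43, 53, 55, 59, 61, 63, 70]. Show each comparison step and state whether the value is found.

Binary search for 29 in [1, 5, 14, 15, 16, 18, 22, 28, 29, 40, 41, 43, 53, 55, 59, 61, 63, 70]:

lo=0, hi=17, mid=8, arr[mid]=29 -> Found target at index 8!

Binary search finds 29 at index 8 after 1 comparisons. The search repeatedly halves the search space by comparing with the middle element.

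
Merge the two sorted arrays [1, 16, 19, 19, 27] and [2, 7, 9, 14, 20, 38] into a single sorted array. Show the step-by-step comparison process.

Merging process:

Compare 1 vs 2: take 1 from left. Merged: [1]
Compare 16 vs 2: take 2 from right. Merged: [1, 2]
Compare 16 vs 7: take 7 from right. Merged: [1, 2, 7]
Compare 16 vs 9: take 9 from right. Merged: [1, 2, 7, 9]
Compare 16 vs 14: take 14 from right. Merged: [1, 2, 7, 9, 14]
Compare 16 vs 20: take 16 from left. Merged: [1, 2, 7, 9, 14, 16]
Compare 19 vs 20: take 19 from left. Merged: [1, 2, 7, 9, 14, 16, 19]
Compare 19 vs 20: take 19 from left. Merged: [1, 2, 7, 9, 14, 16, 19, 19]
Compare 27 vs 20: take 20 from right. Merged: [1, 2, 7, 9, 14, 16, 19, 19, 20]
Compare 27 vs 38: take 27 from left. Merged: [1, 2, 7, 9, 14, 16, 19, 19, 20, 27]
Append remaining from right: [38]. Merged: [1, 2, 7, 9, 14, 16, 19, 19, 20, 27, 38]

Final merged array: [1, 2, 7, 9, 14, 16, 19, 19, 20, 27, 38]
Total comparisons: 10

The merged array is [1, 2, 7, 9, 14, 16, 19, 19, 20, 27, 38], requiring 10 comparisons. The merge step runs in O(n) time where n is the total number of elements.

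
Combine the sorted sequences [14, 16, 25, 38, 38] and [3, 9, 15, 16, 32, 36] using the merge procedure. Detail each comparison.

Merging process:

Compare 14 vs 3: take 3 from right. Merged: [3]
Compare 14 vs 9: take 9 from right. Merged: [3, 9]
Compare 14 vs 15: take 14 from left. Merged: [3, 9, 14]
Compare 16 vs 15: take 15 from right. Merged: [3, 9, 14, 15]
Compare 16 vs 16: take 16 from left. Merged: [3, 9, 14, 15, 16]
Compare 25 vs 16: take 16 from right. Merged: [3, 9, 14, 15, 16, 16]
Compare 25 vs 32: take 25 from left. Merged: [3, 9, 14, 15, 16, 16, 25]
Compare 38 vs 32: take 32 from right. Merged: [3, 9, 14, 15, 16, 16, 25, 32]
Compare 38 vs 36: take 36 from right. Merged: [3, 9, 14, 15, 16, 16, 25, 32, 36]
Append remaining from left: [38, 38]. Merged: [3, 9, 14, 15, 16, 16, 25, 32, 36, 38, 38]

Final merged array: [3, 9, 14, 15, 16, 16, 25, 32, 36, 38, 38]
Total comparisons: 9

The merged array is [3, 9, 14, 15, 16, 16, 25, 32, 36, 38, 38], requiring 9 comparisons. The merge step runs in O(n) time where n is the total number of elements.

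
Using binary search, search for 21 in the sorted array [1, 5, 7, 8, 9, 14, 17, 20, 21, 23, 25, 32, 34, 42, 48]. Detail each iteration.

Binary search for 21 in [1, 5, 7, 8, 9, 14, 17, 20, 21, 23, 25, 32, 34, 42, 48]:

lo=0, hi=14, mid=7, arr[mid]=20 -> 20 < 21, search right half
lo=8, hi=14, mid=11, arr[mid]=32 -> 32 > 21, search left half
lo=8, hi=10, mid=9, arr[mid]=23 -> 23 > 21, search left half
lo=8, hi=8, mid=8, arr[mid]=21 -> Found target at index 8!

Binary search finds 21 at index 8 after 4 comparisons. The search repeatedly halves the search space by comparing with the middle element.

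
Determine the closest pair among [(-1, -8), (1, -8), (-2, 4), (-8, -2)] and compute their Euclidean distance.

Computing all pairwise distances among 4 points:

d((-1, -8), (1, -8)) = 2.0 <-- minimum
d((-1, -8), (-2, 4)) = 12.0416
d((-1, -8), (-8, -2)) = 9.2195
d((1, -8), (-2, 4)) = 12.3693
d((1, -8), (-8, -2)) = 10.8167
d((-2, 4), (-8, -2)) = 8.4853

Closest pair: (-1, -8) and (1, -8) with distance 2.0

The closest pair is (-1, -8) and (1, -8) with Euclidean distance 2.0. For 4 points, brute-force pairwise comparison is shown above. For large n, the divide-and-conquer algorithm (sort by x, recurse on halves, check the dividing strip) achieves O(n log n).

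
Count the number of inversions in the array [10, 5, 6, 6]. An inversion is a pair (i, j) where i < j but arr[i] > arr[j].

Finding inversions in [10, 5, 6, 6]:

(0, 1): arr[0]=10 > arr[1]=5
(0, 2): arr[0]=10 > arr[2]=6
(0, 3): arr[0]=10 > arr[3]=6

Total inversions: 3

The array has 3 inversion(s): (0,1), (0,2), (0,3). Each pair (i,j) satisfies i < j and arr[i] > arr[j].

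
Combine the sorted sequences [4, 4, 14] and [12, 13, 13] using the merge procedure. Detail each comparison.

Merging process:

Compare 4 vs 12: take 4 from left. Merged: [4]
Compare 4 vs 12: take 4 from left. Merged: [4, 4]
Compare 14 vs 12: take 12 from right. Merged: [4, 4, 12]
Compare 14 vs 13: take 13 from right. Merged: [4, 4, 12, 13]
Compare 14 vs 13: take 13 from right. Merged: [4, 4, 12, 13, 13]
Append remaining from left: [14]. Merged: [4, 4, 12, 13, 13, 14]

Final merged array: [4, 4, 12, 13, 13, 14]
Total comparisons: 5

The merged array is [4, 4, 12, 13, 13, 14], requiring 5 comparisons. The merge step runs in O(n) time where n is the total number of elements.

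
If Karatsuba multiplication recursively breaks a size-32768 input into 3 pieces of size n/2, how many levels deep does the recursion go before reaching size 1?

For divide and conquer with division factor 2:

Problem sizes at each level:
Level 0: 32768
Level 1: 16384
Level 2: 8192
Level 3: 4096
Level 4: 2048
Level 5: 1024
Level 6: 512
Level 7: 256
Level 8: 128
Level 9: 64
Level 10: 32
Level 11: 16
Level 12: 8
Level 13: 4
Level 14: 2
Level 15: 1

The root is level 0 and the size-1 base case is level 15 (the tree spans levels 0 through 15, i.e. 16 levels counting the root), so the depth is the number of divisions: log_2(32768) = 15

The recursion tree depth is log_2(32768) = 15. At each level, the problem size is divided by 2, so it takes 15 divisions to reduce to a base case of size 1. The algorithm makes 3 recursive calls at each level.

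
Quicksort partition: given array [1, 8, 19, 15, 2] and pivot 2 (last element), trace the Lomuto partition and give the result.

Lomuto partition with pivot = 2:

Initial array: [1, 8, 19, 15, 2]

arr[0]=1 <= 2: swap with position 0, array becomes [1, 8, 19, 15, 2]
arr[1]=8 > 2: no swap
arr[2]=19 > 2: no swap
arr[3]=15 > 2: no swap

Place pivot at position 1: [1, 2, 19, 15, 8]
Pivot position: 1

After partitioning with pivot 2, the array becomes [1, 2, 19, 15, 8]. The pivot is placed at index 1. All elements to the left of the pivot are <= 2, and all elements to the right are > 2.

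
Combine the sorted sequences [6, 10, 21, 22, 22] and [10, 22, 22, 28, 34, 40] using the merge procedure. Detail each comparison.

Merging process:

Compare 6 vs 10: take 6 from left. Merged: [6]
Compare 10 vs 10: take 10 from left. Merged: [6, 10]
Compare 21 vs 10: take 10 from right. Merged: [6, 10, 10]
Compare 21 vs 22: take 21 from left. Merged: [6, 10, 10, 21]
Compare 22 vs 22: take 22 from left. Merged: [6, 10, 10, 21, 22]
Compare 22 vs 22: take 22 from left. Merged: [6, 10, 10, 21, 22, 22]
Append remaining from right: [22, 22, 28, 34, 40]. Merged: [6, 10, 10, 21, 22, 22, 22, 22, 28, 34, 40]

Final merged array: [6, 10, 10, 21, 22, 22, 22, 22, 28, 34, 40]
Total comparisons: 6

The merged array is [6, 10, 10, 21, 22, 22, 22, 22, 28, 34, 40], requiring 6 comparisons. The merge step runs in O(n) time where n is the total number of elements.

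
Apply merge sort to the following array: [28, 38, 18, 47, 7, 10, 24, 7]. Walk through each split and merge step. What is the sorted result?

Merge sort trace:

Split: [28, 38, 18, 47, 7, 10, 24, 7] -> [28, 38, 18, 47] and [7, 10, 24, 7]
  Split: [28, 38, 18, 47] -> [28, 38] and [18, 47]
    Split: [28, 38] -> [28] and [38]
    Merge: [28] + [38] -> [28, 38]
    Split: [18, 47] -> [18] and [47]
    Merge: [18] + [47] -> [18, 47]
  Merge: [28, 38] + [18, 47] -> [18, 28, 38, 47]
  Split: [7, 10, 24, 7] -> [7, 10] and [24, 7]
    Split: [7, 10] -> [7] and [10]
    Merge: [7] + [10] -> [7, 10]
    Split: [24, 7] -> [24] and [7]
    Merge: [24] + [7] -> [7, 24]
  Merge: [7, 10] + [7, 24] -> [7, 7, 10, 24]
Merge: [18, 28, 38, 47] + [7, 7, 10, 24] -> [7, 7, 10, 18, 24, 28, 38, 47]

Final sorted array: [7, 7, 10, 18, 24, 28, 38, 47]

The merge sort proceeds by recursively splitting the array and merging sorted halves.
After all merges, the sorted array is [7, 7, 10, 18, 24, 28, 38, 47].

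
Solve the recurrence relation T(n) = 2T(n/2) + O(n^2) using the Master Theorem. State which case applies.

Master Theorem for T(n) = 2T(n/2) + O(n^2):

a = 2, b = 2, c = 2
log_b(a) = log_2(2) = 1.0000

Case 3: c = 2 > log_2(2) = 1.0000
T(n) = O(n^2) = O(n^2)

For T(n) = 2T(n/2) + O(n^2): log_2(2) = 1.0000. This is Case 3 of the Master Theorem (c > log_b(a), work dominated by root), giving O(n^2).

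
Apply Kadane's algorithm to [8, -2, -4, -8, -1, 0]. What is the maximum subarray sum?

Using Kadane's algorithm on [8, -2, -4, -8, -1, 0]:

Scanning through the array:
Position 1 (value -2): max_ending_here = 6, max_so_far = 8
Position 2 (value -4): max_ending_here = 2, max_so_far = 8
Position 3 (value -8): max_ending_here = -6, max_so_far = 8
Position 4 (value -1): max_ending_here = -1, max_so_far = 8
Position 5 (value 0): max_ending_here = 0, max_so_far = 8

Maximum subarray: [8]
Maximum sum: 8

The maximum subarray is [8] with sum 8. This subarray runs from index 0 to index 0.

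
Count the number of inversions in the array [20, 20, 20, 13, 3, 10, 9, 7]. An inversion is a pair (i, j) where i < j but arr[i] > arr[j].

Finding inversions in [20, 20, 20, 13, 3, 10, 9, 7]:

(0, 3): arr[0]=20 > arr[3]=13
(0, 4): arr[0]=20 > arr[4]=3
(0, 5): arr[0]=20 > arr[5]=10
(0, 6): arr[0]=20 > arr[6]=9
(0, 7): arr[0]=20 > arr[7]=7
(1, 3): arr[1]=20 > arr[3]=13
(1, 4): arr[1]=20 > arr[4]=3
(1, 5): arr[1]=20 > arr[5]=10
(1, 6): arr[1]=20 > arr[6]=9
(1, 7): arr[1]=20 > arr[7]=7
(2, 3): arr[2]=20 > arr[3]=13
(2, 4): arr[2]=20 > arr[4]=3
(2, 5): arr[2]=20 > arr[5]=10
(2, 6): arr[2]=20 > arr[6]=9
(2, 7): arr[2]=20 > arr[7]=7
(3, 4): arr[3]=13 > arr[4]=3
(3, 5): arr[3]=13 > arr[5]=10
(3, 6): arr[3]=13 > arr[6]=9
(3, 7): arr[3]=13 > arr[7]=7
(5, 6): arr[5]=10 > arr[6]=9
(5, 7): arr[5]=10 > arr[7]=7
(6, 7): arr[6]=9 > arr[7]=7

Total inversions: 22

The array has 22 inversion(s): (0,3), (0,4), (0,5), (0,6), (0,7), (1,3), (1,4), (1,5), (1,6), (1,7), (2,3), (2,4), (2,5), (2,6), (2,7), (3,4), (3,5), (3,6), (3,7), (5,6), (5,7), (6,7). Each pair (i,j) satisfies i < j and arr[i] > arr[j].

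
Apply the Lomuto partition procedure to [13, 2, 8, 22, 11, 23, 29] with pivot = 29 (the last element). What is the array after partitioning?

Lomuto partition with pivot = 29:

Initial array: [13, 2, 8, 22, 11, 23, 29]

arr[0]=13 <= 29: swap with position 0, array becomes [13, 2, 8, 22, 11, 23, 29]
arr[1]=2 <= 29: swap with position 1, array becomes [13, 2, 8, 22, 11, 23, 29]
arr[2]=8 <= 29: swap with position 2, array becomes [13, 2, 8, 22, 11, 23, 29]
arr[3]=22 <= 29: swap with position 3, array becomes [13, 2, 8, 22, 11, 23, 29]
arr[4]=11 <= 29: swap with position 4, array becomes [13, 2, 8, 22, 11, 23, 29]
arr[5]=23 <= 29: swap with position 5, array becomes [13, 2, 8, 22, 11, 23, 29]

Place pivot at position 6: [13, 2, 8, 22, 11, 23, 29]
Pivot position: 6

After partitioning with pivot 29, the array becomes [13, 2, 8, 22, 11, 23, 29]. The pivot is placed at index 6. All elements to the left of the pivot are <= 29, and all elements to the right are > 29.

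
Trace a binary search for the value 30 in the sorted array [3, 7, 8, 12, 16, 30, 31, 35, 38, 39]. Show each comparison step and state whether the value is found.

Binary search for 30 in [3, 7, 8, 12, 16, 30, 31, 35, 38, 39]:

lo=0, hi=9, mid=4, arr[mid]=16 -> 16 < 30, search right half
lo=5, hi=9, mid=7, arr[mid]=35 -> 35 > 30, search left half
lo=5, hi=6, mid=5, arr[mid]=30 -> Found target at index 5!

Binary search finds 30 at index 5 after 3 comparisons. The search repeatedly halves the search space by comparing with the middle element.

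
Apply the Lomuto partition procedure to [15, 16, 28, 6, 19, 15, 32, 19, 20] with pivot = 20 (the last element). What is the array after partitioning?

Lomuto partition with pivot = 20:

Initial array: [15, 16, 28, 6, 19, 15, 32, 19, 20]

arr[0]=15 <= 20: swap with position 0, array becomes [15, 16, 28, 6, 19, 15, 32, 19, 20]
arr[1]=16 <= 20: swap with position 1, array becomes [15, 16, 28, 6, 19, 15, 32, 19, 20]
arr[2]=28 > 20: no swap
arr[3]=6 <= 20: swap with position 2, array becomes [15, 16, 6, 28, 19, 15, 32, 19, 20]
arr[4]=19 <= 20: swap with position 3, array becomes [15, 16, 6, 19, 28, 15, 32, 19, 20]
arr[5]=15 <= 20: swap with position 4, array becomes [15, 16, 6, 19, 15, 28, 32, 19, 20]
arr[6]=32 > 20: no swap
arr[7]=19 <= 20: swap with position 5, array becomes [15, 16, 6, 19, 15, 19, 32, 28, 20]

Place pivot at position 6: [15, 16, 6, 19, 15, 19, 20, 28, 32]
Pivot position: 6

After partitioning with pivot 20, the array becomes [15, 16, 6, 19, 15, 19, 20, 28, 32]. The pivot is placed at index 6. All elements to the left of the pivot are <= 20, and all elements to the right are > 20.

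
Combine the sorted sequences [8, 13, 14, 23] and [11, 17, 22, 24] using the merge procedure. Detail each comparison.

Merging process:

Compare 8 vs 11: take 8 from left. Merged: [8]
Compare 13 vs 11: take 11 from right. Merged: [8, 11]
Compare 13 vs 17: take 13 from left. Merged: [8, 11, 13]
Compare 14 vs 17: take 14 from left. Merged: [8, 11, 13, 14]
Compare 23 vs 17: take 17 from right. Merged: [8, 11, 13, 14, 17]
Compare 23 vs 22: take 22 from right. Merged: [8, 11, 13, 14, 17, 22]
Compare 23 vs 24: take 23 from left. Merged: [8, 11, 13, 14, 17, 22, 23]
Append remaining from right: [24]. Merged: [8, 11, 13, 14, 17, 22, 23, 24]

Final merged array: [8, 11, 13, 14, 17, 22, 23, 24]
Total comparisons: 7

The merged array is [8, 11, 13, 14, 17, 22, 23, 24], requiring 7 comparisons. The merge step runs in O(n) time where n is the total number of elements.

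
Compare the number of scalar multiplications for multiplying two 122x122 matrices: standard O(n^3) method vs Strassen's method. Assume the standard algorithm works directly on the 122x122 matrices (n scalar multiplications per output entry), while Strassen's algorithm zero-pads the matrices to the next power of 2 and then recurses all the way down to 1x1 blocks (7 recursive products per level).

Matrix multiplication for 122x122 matrices:

Strassen's algorithm requires power-of-2 dimensions. Pad 122x122 to 128x128 (next power of 2).

Standard algorithm: 122^3 = 1815848 multiplications
Strassen's algorithm: 7^(log2(128)) = 7^7 = 823543 multiplications
Savings: 1815848 - 823543 = 992305 multiplications

Standard: 1815848 multiplications (122^3). Strassen: 823543 multiplications (7^7, after padding to 128x128). Strassen reduces 8 recursive multiplications to 7 at each level.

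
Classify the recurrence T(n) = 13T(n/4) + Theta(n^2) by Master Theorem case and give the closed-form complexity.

Master Theorem for T(n) = 13T(n/4) + O(n^2):

a = 13, b = 4, c = 2
log_b(a) = log_4(13) = 1.8502

Case 3: c = 2 > log_4(13) = 1.8502
T(n) = O(n^2) = O(n^2)

For T(n) = 13T(n/4) + O(n^2): log_4(13) = 1.8502. This is Case 3 of the Master Theorem (c > log_b(a), work dominated by root), giving O(n^2).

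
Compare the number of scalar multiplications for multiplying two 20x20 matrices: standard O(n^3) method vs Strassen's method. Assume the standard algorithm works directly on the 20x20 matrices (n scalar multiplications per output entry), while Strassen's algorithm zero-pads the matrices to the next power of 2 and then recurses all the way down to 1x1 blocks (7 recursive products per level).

Matrix multiplication for 20x20 matrices:

Strassen's algorithm requires power-of-2 dimensions. Pad 20x20 to 32x32 (next power of 2).

Standard algorithm: 20^3 = 8000 multiplications
Strassen's algorithm: 7^(log2(32)) = 7^5 = 16807 multiplications
Difference: 8000 - 16807 = -8807 (Strassen uses MORE here due to padding overhead — for small or just-over-power-of-2 n, padding can outweigh the per-level savings)

Standard: 8000 multiplications (20^3). Strassen: 16807 multiplications (7^5, after padding to 32x32). Strassen reduces 8 recursive multiplications to 7 at each level.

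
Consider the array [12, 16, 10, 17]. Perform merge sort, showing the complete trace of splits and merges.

Merge sort trace:

Split: [12, 16, 10, 17] -> [12, 16] and [10, 17]
  Split: [12, 16] -> [12] and [16]
  Merge: [12] + [16] -> [12, 16]
  Split: [10, 17] -> [10] and [17]
  Merge: [10] + [17] -> [10, 17]
Merge: [12, 16] + [10, 17] -> [10, 12, 16, 17]

Final sorted array: [10, 12, 16, 17]

The merge sort proceeds by recursively splitting the array and merging sorted halves.
After all merges, the sorted array is [10, 12, 16, 17].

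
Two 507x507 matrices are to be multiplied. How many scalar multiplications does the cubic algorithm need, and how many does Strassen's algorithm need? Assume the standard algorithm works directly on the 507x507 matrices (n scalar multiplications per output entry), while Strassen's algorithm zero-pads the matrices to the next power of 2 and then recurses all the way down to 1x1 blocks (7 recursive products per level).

Matrix multiplication for 507x507 matrices:

Strassen's algorithm requires power-of-2 dimensions. Pad 507x507 to 512x512 (next power of 2).

Standard algorithm: 507^3 = 130323843 multiplications
Strassen's algorithm: 7^(log2(512)) = 7^9 = 40353607 multiplications
Savings: 130323843 - 40353607 = 89970236 multiplications

Standard: 130323843 multiplications (507^3). Strassen: 40353607 multiplications (7^9, after padding to 512x512). Strassen reduces 8 recursive multiplications to 7 at each level.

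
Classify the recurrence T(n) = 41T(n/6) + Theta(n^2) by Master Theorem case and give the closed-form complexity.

Master Theorem for T(n) = 41T(n/6) + O(n^2):

a = 41, b = 6, c = 2
log_b(a) = log_6(41) = 2.0726

Case 1: c = 2 < log_6(41) = 2.0726
T(n) = O(n^(log_6 41))

For T(n) = 41T(n/6) + O(n^2): log_6(41) = 2.0726. This is Case 1 of the Master Theorem (c < log_b(a), work dominated by leaves), giving O(n^(log_6 41)).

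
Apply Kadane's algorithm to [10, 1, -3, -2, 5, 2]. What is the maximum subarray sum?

Using Kadane's algorithm on [10, 1, -3, -2, 5, 2]:

Scanning through the array:
Position 1 (value 1): max_ending_here = 11, max_so_far = 11
Position 2 (value -3): max_ending_here = 8, max_so_far = 11
Position 3 (value -2): max_ending_here = 6, max_so_far = 11
Position 4 (value 5): max_ending_here = 11, max_so_far = 11
Position 5 (value 2): max_ending_here = 13, max_so_far = 13

Maximum subarray: [10, 1, -3, -2, 5, 2]
Maximum sum: 13

The maximum subarray is [10, 1, -3, -2, 5, 2] with sum 13. This subarray runs from index 0 to index 5.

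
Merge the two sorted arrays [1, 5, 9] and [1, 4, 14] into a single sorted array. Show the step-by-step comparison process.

Merging process:

Compare 1 vs 1: take 1 from left. Merged: [1]
Compare 5 vs 1: take 1 from right. Merged: [1, 1]
Compare 5 vs 4: take 4 from right. Merged: [1, 1, 4]
Compare 5 vs 14: take 5 from left. Merged: [1, 1, 4, 5]
Compare 9 vs 14: take 9 from left. Merged: [1, 1, 4, 5, 9]
Append remaining from right: [14]. Merged: [1, 1, 4, 5, 9, 14]

Final merged array: [1, 1, 4, 5, 9, 14]
Total comparisons: 5

The merged array is [1, 1, 4, 5, 9, 14], requiring 5 comparisons. The merge step runs in O(n) time where n is the total number of elements.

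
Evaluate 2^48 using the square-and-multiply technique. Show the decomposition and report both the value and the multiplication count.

Computing 2^48 by squaring (build up from 2^1; each line after the first costs one multiplication):

2^1 = 2
2^2 = (2^1)^2 = 2^2 = 4
2^3 = 2 * 2^2 = 2 * 4 = 8
2^6 = (2^3)^2 = 8^2 = 64
2^12 = (2^6)^2 = 64^2 = 4096
2^24 = (2^12)^2 = 4096^2 = 16777216
2^48 = (2^24)^2 = 16777216^2 = 281474976710656

Result: 281474976710656
Multiplications needed: 6 (6 lines after 2^1)

2^48 = 281474976710656. Using exponentiation by squaring, this requires 6 multiplications. The key idea: if the exponent is even, square the half-power; if odd, multiply by the base once.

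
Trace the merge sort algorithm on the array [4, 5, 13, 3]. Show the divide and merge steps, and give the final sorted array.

Merge sort trace:

Split: [4, 5, 13, 3] -> [4, 5] and [13, 3]
  Split: [4, 5] -> [4] and [5]
  Merge: [4] + [5] -> [4, 5]
  Split: [13, 3] -> [13] and [3]
  Merge: [13] + [3] -> [3, 13]
Merge: [4, 5] + [3, 13] -> [3, 4, 5, 13]

Final sorted array: [3, 4, 5, 13]

The merge sort proceeds by recursively splitting the array and merging sorted halves.
After all merges, the sorted array is [3, 4, 5, 13].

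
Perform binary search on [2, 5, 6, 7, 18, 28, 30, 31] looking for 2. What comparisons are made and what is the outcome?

Binary search for 2 in [2, 5, 6, 7, 18, 28, 30, 31]:

lo=0, hi=7, mid=3, arr[mid]=7 -> 7 > 2, search left half
lo=0, hi=2, mid=1, arr[mid]=5 -> 5 > 2, search left half
lo=0, hi=0, mid=0, arr[mid]=2 -> Found target at index 0!

Binary search finds 2 at index 0 after 3 comparisons. The search repeatedly halves the search space by comparing with the middle element.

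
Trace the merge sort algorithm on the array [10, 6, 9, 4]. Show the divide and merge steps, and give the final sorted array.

Merge sort trace:

Split: [10, 6, 9, 4] -> [10, 6] and [9, 4]
  Split: [10, 6] -> [10] and [6]
  Merge: [10] + [6] -> [6, 10]
  Split: [9, 4] -> [9] and [4]
  Merge: [9] + [4] -> [4, 9]
Merge: [6, 10] + [4, 9] -> [4, 6, 9, 10]

Final sorted array: [4, 6, 9, 10]

The merge sort proceeds by recursively splitting the array and merging sorted halves.
After all merges, the sorted array is [4, 6, 9, 10].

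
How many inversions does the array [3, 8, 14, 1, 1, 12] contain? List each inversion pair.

Finding inversions in [3, 8, 14, 1, 1, 12]:

(0, 3): arr[0]=3 > arr[3]=1
(0, 4): arr[0]=3 > arr[4]=1
(1, 3): arr[1]=8 > arr[3]=1
(1, 4): arr[1]=8 > arr[4]=1
(2, 3): arr[2]=14 > arr[3]=1
(2, 4): arr[2]=14 > arr[4]=1
(2, 5): arr[2]=14 > arr[5]=12

Total inversions: 7

The array has 7 inversion(s): (0,3), (0,4), (1,3), (1,4), (2,3), (2,4), (2,5). Each pair (i,j) satisfies i < j and arr[i] > arr[j].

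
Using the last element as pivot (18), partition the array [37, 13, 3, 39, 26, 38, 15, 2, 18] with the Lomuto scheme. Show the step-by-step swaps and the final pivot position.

Lomuto partition with pivot = 18:

Initial array: [37, 13, 3, 39, 26, 38, 15, 2, 18]

arr[0]=37 > 18: no swap
arr[1]=13 <= 18: swap with position 0, array becomes [13, 37, 3, 39, 26, 38, 15, 2, 18]
arr[2]=3 <= 18: swap with position 1, array becomes [13, 3, 37, 39, 26, 38, 15, 2, 18]
arr[3]=39 > 18: no swap
arr[4]=26 > 18: no swap
arr[5]=38 > 18: no swap
arr[6]=15 <= 18: swap with position 2, array becomes [13, 3, 15, 39, 26, 38, 37, 2, 18]
arr[7]=2 <= 18: swap with position 3, array becomes [13, 3, 15, 2, 26, 38, 37, 39, 18]

Place pivot at position 4: [13, 3, 15, 2, 18, 38, 37, 39, 26]
Pivot position: 4

After partitioning with pivot 18, the array becomes [13, 3, 15, 2, 18, 38, 37, 39, 26]. The pivot is placed at index 4. All elements to the left of the pivot are <= 18, and all elements to the right are > 18.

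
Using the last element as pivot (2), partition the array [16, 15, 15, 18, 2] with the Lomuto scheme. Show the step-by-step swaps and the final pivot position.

Lomuto partition with pivot = 2:

Initial array: [16, 15, 15, 18, 2]

arr[0]=16 > 2: no swap
arr[1]=15 > 2: no swap
arr[2]=15 > 2: no swap
arr[3]=18 > 2: no swap

Place pivot at position 0: [2, 15, 15, 18, 16]
Pivot position: 0

After partitioning with pivot 2, the array becomes [2, 15, 15, 18, 16]. The pivot is placed at index 0. All elements to the left of the pivot are <= 2, and all elements to the right are > 2.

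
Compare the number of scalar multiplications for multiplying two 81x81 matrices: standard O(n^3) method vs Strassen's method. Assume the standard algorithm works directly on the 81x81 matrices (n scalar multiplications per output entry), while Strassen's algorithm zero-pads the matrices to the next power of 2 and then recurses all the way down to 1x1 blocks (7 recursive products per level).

Matrix multiplication for 81x81 matrices:

Strassen's algorithm requires power-of-2 dimensions. Pad 81x81 to 128x128 (next power of 2).

Standard algorithm: 81^3 = 531441 multiplications
Strassen's algorithm: 7^(log2(128)) = 7^7 = 823543 multiplications
Difference: 531441 - 823543 = -292102 (Strassen uses MORE here due to padding overhead — for small or just-over-power-of-2 n, padding can outweigh the per-level savings)

Standard: 531441 multiplications (81^3). Strassen: 823543 multiplications (7^7, after padding to 128x128). Strassen reduces 8 recursive multiplications to 7 at each level.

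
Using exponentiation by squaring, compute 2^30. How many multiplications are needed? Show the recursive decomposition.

Computing 2^30 by squaring (build up from 2^1; each line after the first costs one multiplication):

2^1 = 2
2^2 = (2^1)^2 = 2^2 = 4
2^3 = 2 * 2^2 = 2 * 4 = 8
2^6 = (2^3)^2 = 8^2 = 64
2^7 = 2 * 2^6 = 2 * 64 = 128
2^14 = (2^7)^2 = 128^2 = 16384
2^15 = 2 * 2^14 = 2 * 16384 = 32768
2^30 = (2^15)^2 = 32768^2 = 1073741824

Result: 1073741824
Multiplications needed: 7 (7 lines after 2^1)

2^30 = 1073741824. Using exponentiation by squaring, this requires 7 multiplications. The key idea: if the exponent is even, square the half-power; if odd, multiply by the base once.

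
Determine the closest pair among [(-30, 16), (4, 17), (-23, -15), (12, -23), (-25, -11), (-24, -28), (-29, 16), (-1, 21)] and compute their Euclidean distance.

Computing all pairwise distances among 8 points:

d((-30, 16), (4, 17)) = 34.0147
d((-30, 16), (-23, -15)) = 31.7805
d((-30, 16), (12, -23)) = 57.3149
d((-30, 16), (-25, -11)) = 27.4591
d((-30, 16), (-24, -28)) = 44.4072
d((-30, 16), (-29, 16)) = 1.0 <-- minimum
d((-30, 16), (-1, 21)) = 29.4279
d((4, 17), (-23, -15)) = 41.8688
d((4, 17), (12, -23)) = 40.7922
d((4, 17), (-25, -11)) = 40.3113
d((4, 17), (-24, -28)) = 53.0
d((4, 17), (-29, 16)) = 33.0151
d((4, 17), (-1, 21)) = 6.4031
d((-23, -15), (12, -23)) = 35.9026
d((-23, -15), (-25, -11)) = 4.4721
d((-23, -15), (-24, -28)) = 13.0384
d((-23, -15), (-29, 16)) = 31.5753
d((-23, -15), (-1, 21)) = 42.19
d((12, -23), (-25, -11)) = 38.8973
d((12, -23), (-24, -28)) = 36.3456
d((12, -23), (-29, 16)) = 56.5862
d((12, -23), (-1, 21)) = 45.8803
d((-25, -11), (-24, -28)) = 17.0294
d((-25, -11), (-29, 16)) = 27.2947
d((-25, -11), (-1, 21)) = 40.0
d((-24, -28), (-29, 16)) = 44.2832
d((-24, -28), (-1, 21)) = 54.1295
d((-29, 16), (-1, 21)) = 28.4429

Closest pair: (-30, 16) and (-29, 16) with distance 1.0

The closest pair is (-30, 16) and (-29, 16) with Euclidean distance 1.0. For 8 points, brute-force pairwise comparison is shown above. For large n, the divide-and-conquer algorithm (sort by x, recurse on halves, check the dividing strip) achieves O(n log n).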